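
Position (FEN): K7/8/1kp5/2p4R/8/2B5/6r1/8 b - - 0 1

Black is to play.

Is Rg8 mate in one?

After Rg8: white king on a8; in check: yes, from the black rook on g8.
King squares — a7: attacked by Kb6; b7: attacked by Kb6; b8: attacked by Rg8.
White has no legal moves → checkmate.

yes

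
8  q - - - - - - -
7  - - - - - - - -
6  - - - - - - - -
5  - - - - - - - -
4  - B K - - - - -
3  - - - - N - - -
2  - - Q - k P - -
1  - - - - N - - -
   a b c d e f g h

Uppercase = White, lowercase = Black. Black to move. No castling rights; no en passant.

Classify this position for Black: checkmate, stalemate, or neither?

checkmate

Black to move; black king on e2.
In check: yes, from the white queen on c2.
King squares — d1: attacked by Qc2; e1: attacked by Bb4; f1: attacked by Ne3; d2: attacked by Qc2; f2: attacked by Qc2; d3: attacked by Ne1; e3: attacked by Pf2; f3: attacked by Ne1.
Legal moves for Black: none.
In check with no legal moves → checkmate.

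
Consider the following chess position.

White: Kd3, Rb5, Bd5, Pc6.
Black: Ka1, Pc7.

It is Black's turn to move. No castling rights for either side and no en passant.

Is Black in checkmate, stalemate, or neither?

stalemate

Black to move; black king on a1.
In check: no.
King squares — b1: attacked by Rb5; a2: attacked by Bd5; b2: attacked by Rb5.
Legal moves for Black: none.
Not in check and no legal moves → stalemate.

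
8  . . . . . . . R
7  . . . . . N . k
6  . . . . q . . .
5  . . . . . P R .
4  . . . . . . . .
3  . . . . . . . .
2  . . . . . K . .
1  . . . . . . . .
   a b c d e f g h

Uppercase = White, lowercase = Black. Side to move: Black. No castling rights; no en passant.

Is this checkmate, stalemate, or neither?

checkmate

Black to move; black king on h7.
In check: yes, from the white rook on h8.
King squares — g6: attacked by Pf5; h6: attacked by Nf7; g7: attacked by Rg5; g8: attacked by Rg5; h8: attacked by Nf7.
Legal moves for Black: none.
In check with no legal moves → checkmate.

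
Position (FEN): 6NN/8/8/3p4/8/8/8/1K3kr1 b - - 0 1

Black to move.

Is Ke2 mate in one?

After Ke2: white king on b1; in check: yes, from the black rook on g1.
White has 3 legal replies: Kc2, Kb2, Ka2.
In check but a legal move exists → not checkmate.

no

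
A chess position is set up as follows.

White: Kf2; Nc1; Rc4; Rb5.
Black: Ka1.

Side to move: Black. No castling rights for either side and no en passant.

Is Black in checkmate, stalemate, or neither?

stalemate

Black to move; black king on a1.
In check: no.
King squares — b1: attacked by Rb5; a2: attacked by Nc1; b2: attacked by Rb5.
Legal moves for Black: none.
Not in check and no legal moves → stalemate.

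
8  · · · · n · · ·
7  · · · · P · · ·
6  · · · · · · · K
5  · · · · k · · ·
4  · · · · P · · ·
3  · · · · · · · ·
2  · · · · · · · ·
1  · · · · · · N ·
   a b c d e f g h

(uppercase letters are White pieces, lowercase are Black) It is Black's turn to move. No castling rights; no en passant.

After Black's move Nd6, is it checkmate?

After Nd6: white king on h6; in check: no.
White is not in check, so this cannot be checkmate.

no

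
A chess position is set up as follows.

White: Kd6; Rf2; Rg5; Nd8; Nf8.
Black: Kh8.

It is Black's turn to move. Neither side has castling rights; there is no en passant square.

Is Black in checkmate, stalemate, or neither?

Black to move; black king on h8.
In check: no.
King squares — g7: attacked by Rg5; h7: attacked by Nf8; g8: attacked by Rg5.
Legal moves for Black: none.
Not in check and no legal moves → stalemate.

stalemate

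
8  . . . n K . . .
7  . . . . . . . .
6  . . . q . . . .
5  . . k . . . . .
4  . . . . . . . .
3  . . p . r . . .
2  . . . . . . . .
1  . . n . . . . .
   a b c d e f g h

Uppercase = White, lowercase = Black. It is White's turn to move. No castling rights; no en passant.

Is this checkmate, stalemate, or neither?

White to move; white king on e8.
In check: yes, from the black rook on e3.
King squares — d7: attacked by Qd6; e7: attacked by Re3; f7: attacked by Nd8; d8: attacked by Qd6; f8: attacked by Qd6.
Legal moves for White: none.
In check with no legal moves → checkmate.

checkmate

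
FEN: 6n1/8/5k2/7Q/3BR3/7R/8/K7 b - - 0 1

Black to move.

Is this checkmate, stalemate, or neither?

Black to move; black king on f6.
In check: yes, from the white bishop on d4.
King squares — e5: attacked by Bd4; f5: attacked by Qh5; g5: attacked by Qh5; e6: attacked by Re4; g6: attacked by Qh5; e7: attacked by Re4; f7: attacked by Qh5; g7: attacked by Bd4.
Legal moves for Black: none.
In check with no legal moves → checkmate.

checkmate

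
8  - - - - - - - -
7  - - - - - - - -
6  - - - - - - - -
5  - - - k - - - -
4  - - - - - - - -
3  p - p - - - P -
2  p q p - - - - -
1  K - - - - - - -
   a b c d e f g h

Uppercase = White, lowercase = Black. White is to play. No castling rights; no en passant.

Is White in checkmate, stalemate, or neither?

checkmate

White to move; white king on a1.
In check: yes, from the black queen on b2.
King squares — b1: attacked by Pa2; a2: attacked by Qb2; b2: attacked by Pa3.
Legal moves for White: none.
In check with no legal moves → checkmate.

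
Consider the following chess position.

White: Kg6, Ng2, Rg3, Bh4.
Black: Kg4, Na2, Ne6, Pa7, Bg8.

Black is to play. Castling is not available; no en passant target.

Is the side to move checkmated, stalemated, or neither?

checkmate

Black to move; black king on g4.
In check: yes, from the white rook on g3.
King squares — f3: attacked by Rg3; g3: attacked by Bh4; h3: attacked by Rg3; f4: attacked by Ng2; h4: attacked by Ng2; f5: attacked by Kg6; g5: attacked by Rg3; h5: attacked by Kg6.
Legal moves for Black: none.
In check with no legal moves → checkmate.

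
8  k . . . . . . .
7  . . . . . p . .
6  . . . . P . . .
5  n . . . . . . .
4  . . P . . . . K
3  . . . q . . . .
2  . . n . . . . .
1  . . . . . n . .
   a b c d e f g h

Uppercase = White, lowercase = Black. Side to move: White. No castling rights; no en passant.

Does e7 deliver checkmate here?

After e7: black king on a8; in check: no.
Black is not in check, so this cannot be checkmate.

no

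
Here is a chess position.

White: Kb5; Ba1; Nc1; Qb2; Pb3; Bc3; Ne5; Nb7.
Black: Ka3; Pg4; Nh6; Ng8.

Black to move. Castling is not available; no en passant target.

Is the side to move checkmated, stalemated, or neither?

checkmate

Black to move; black king on a3.
In check: yes, from the white queen on b2.
King squares — a2: attacked by Nc1; b2: attacked by Ba1; b3: attacked by Nc1; a4: attacked by Pb3; b4: attacked by Bc3.
Legal moves for Black: none.
In check with no legal moves → checkmate.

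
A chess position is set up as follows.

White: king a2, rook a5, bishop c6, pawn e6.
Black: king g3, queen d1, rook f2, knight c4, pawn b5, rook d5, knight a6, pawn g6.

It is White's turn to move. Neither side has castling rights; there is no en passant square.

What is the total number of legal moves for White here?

0

White to move; king on a2.
In check: yes, from the black rook on f2.
Legal moves: none.
Count: 0.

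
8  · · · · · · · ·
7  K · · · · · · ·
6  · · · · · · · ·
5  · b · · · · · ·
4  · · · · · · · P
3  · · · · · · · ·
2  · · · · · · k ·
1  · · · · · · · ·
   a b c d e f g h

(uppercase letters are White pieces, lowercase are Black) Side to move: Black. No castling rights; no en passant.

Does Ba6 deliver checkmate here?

no

After Ba6: white king on a7; in check: no.
White is not in check, so this cannot be checkmate.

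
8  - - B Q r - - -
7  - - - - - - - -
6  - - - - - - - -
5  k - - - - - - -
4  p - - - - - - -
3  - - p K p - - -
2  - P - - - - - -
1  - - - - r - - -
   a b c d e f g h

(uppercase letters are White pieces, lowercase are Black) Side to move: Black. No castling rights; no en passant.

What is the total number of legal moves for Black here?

Black to move; king on a5.
In check: yes, from the white queen on d8.
Legal moves: Kb5, Kb4, Rxd8+.
Count: 3.

3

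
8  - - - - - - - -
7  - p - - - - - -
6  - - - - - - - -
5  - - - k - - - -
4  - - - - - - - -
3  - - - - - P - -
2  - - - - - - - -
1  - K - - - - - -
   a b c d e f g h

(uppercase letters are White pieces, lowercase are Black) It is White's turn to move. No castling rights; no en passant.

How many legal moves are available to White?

White to move; king on b1.
In check: no.
Legal moves: Kc2, Kb2, Ka2, Kc1, Ka1, f4.
Count: 6.

6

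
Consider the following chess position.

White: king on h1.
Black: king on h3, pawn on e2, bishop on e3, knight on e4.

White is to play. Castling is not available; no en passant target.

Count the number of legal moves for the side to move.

0

White to move; king on h1.
In check: no.
Legal moves: none.
Count: 0.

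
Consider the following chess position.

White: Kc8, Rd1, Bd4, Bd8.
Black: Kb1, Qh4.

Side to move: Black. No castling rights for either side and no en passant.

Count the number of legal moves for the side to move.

2

Black to move; king on b1.
In check: yes, from the white rook on d1.
Legal moves: Kc2, Ka2.
Count: 2.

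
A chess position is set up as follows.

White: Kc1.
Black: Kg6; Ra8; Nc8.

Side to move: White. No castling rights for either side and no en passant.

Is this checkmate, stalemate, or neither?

White to move; white king on c1.
In check: no.
Legal moves for White: Kd2, Kc2, Kb2, Kd1, Kb1.
White has 5 legal moves and is not in check → neither.

neither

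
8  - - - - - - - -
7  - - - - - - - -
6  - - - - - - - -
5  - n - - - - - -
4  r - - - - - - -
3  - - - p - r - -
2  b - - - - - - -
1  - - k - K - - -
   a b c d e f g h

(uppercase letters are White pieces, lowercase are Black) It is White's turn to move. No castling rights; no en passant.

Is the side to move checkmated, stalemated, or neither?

stalemate

White to move; white king on e1.
In check: no.
King squares — d1: attacked by Kc1; f1: attacked by Rf3; d2: attacked by Kc1; e2: attacked by Pd3; f2: attacked by Rf3.
Legal moves for White: none.
Not in check and no legal moves → stalemate.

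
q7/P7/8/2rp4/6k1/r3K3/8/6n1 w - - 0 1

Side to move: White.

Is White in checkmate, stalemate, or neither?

White to move; white king on e3.
In check: yes, from the black rook on a3.
King squares — d2: available; e2: attacked by Ng1; f2: available; d3: attacked by Ra3; f3: attacked by Ng1; d4: available; e4: attacked by Pd5; f4: attacked by Kg4.
Legal moves for White: Kd4, Kf2, Kd2.
White is in check but has 3 legal moves → neither.

neither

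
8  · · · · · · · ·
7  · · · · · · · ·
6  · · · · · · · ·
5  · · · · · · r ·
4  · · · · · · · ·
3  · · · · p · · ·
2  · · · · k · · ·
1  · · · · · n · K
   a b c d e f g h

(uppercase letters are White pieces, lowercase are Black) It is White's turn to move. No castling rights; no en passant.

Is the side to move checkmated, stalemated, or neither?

White to move; white king on h1.
In check: no.
King squares — g1: attacked by Rg5; g2: attacked by Rg5; h2: attacked by Nf1.
Legal moves for White: none.
Not in check and no legal moves → stalemate.

stalemate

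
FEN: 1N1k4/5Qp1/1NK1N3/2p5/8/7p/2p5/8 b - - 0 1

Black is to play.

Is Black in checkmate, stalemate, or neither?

checkmate

Black to move; black king on d8.
In check: yes, from the white knight on e6.
King squares — c7: attacked by Kc6; d7: attacked by Nb6; e7: attacked by Qf7; c8: attacked by Nb6; e8: attacked by Qf7.
Legal moves for Black: none.
In check with no legal moves → checkmate.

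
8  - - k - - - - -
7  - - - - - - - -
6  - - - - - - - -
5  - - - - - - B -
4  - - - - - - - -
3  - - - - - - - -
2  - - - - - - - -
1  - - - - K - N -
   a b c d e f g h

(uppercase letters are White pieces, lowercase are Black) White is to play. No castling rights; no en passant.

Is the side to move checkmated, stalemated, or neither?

neither

White to move; white king on e1.
In check: no.
Legal moves for White: Bd8, Be7, Bh6, Bf6, Bh4, Bf4, Be3, Bd2, Bc1, Nh3, Nf3, Ne2, Kf2, Ke2, Kd2, Kf1, Kd1.
White has 17 legal moves and is not in check → neither.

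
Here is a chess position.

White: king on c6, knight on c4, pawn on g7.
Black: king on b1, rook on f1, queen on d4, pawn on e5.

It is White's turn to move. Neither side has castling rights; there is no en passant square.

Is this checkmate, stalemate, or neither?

White to move; white king on c6.
In check: no.
Legal moves for White: Kc7, Kb7, Kb5, Nd6, Nb6, Nxe5, Na5, Ne3, Na3+, Nd2+, Nb2, g8=Q, g8=R, g8=B, g8=N.
White has 15 legal moves and is not in check → neither.

neither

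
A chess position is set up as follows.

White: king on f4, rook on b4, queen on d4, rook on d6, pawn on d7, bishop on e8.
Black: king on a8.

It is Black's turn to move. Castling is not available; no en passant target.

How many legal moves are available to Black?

0

Black to move; king on a8.
In check: no.
Legal moves: none.
Count: 0.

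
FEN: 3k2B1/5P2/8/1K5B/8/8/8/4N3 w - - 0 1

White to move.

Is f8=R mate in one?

no

After f8=R: black king on d8; in check: yes, from the white rook on f8.
Black has 3 legal replies: Ke7, Kd7, Kc7.
In check but a legal move exists → not checkmate.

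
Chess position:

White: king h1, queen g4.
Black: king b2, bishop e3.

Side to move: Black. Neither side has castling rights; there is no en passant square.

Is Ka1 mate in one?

After Ka1: white king on h1; in check: no.
White is not in check, so this cannot be checkmate.

no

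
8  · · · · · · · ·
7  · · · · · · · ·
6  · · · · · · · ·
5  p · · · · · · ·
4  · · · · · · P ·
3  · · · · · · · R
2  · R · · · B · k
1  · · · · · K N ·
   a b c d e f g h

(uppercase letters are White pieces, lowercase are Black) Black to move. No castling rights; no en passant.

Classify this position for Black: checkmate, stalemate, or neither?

Black to move; black king on h2.
In check: yes, from the white rook on h3.
King squares — g1: attacked by Kf1; h1: attacked by Rh3; g2: attacked by Kf1; g3: attacked by Bf2; h3: attacked by Ng1.
Legal moves for Black: none.
In check with no legal moves → checkmate.

checkmate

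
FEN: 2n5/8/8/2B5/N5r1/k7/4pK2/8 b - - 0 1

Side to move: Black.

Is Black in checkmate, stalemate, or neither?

Black to move; black king on a3.
In check: yes, from the white bishop on c5.
Legal moves for Black: Kxa4, Kb3, Ka2, Rb4.
Black is in check but has 4 legal moves → neither.

neither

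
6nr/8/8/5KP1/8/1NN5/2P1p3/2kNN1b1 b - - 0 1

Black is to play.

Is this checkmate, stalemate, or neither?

Black to move; black king on c1.
In check: yes, from the white knight on b3.
King squares — b1: attacked by Nc3; d1: attacked by Nc3; b2: attacked by Nd1; c2: attacked by Ne1; d2: attacked by Nb3.
Legal moves for Black: none.
In check with no legal moves → checkmate.

checkmate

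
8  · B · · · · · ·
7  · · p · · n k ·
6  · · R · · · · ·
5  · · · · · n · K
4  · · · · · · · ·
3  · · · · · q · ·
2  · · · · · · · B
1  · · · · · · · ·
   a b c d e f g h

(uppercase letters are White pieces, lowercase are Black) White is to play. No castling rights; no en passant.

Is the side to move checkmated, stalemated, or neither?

White to move; white king on h5.
In check: yes, from the black queen on f3.
King squares — g4: attacked by Qf3; h4: attacked by Nf5; g5: attacked by Nf7; g6: attacked by Kg7; h6: attacked by Nf5.
Legal moves for White: none.
In check with no legal moves → checkmate.

checkmate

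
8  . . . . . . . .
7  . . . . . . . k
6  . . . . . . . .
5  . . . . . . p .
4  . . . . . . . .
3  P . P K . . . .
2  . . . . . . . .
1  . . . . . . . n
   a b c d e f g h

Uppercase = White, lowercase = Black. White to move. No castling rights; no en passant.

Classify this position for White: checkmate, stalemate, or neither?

White to move; white king on d3.
In check: no.
Legal moves for White: Ke4, Kd4, Kc4, Ke3, Ke2, Kd2, Kc2, c4, a4.
White has 9 legal moves and is not in check → neither.

neither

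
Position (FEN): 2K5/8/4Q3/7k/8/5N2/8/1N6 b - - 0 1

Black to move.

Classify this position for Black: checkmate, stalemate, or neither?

stalemate

Black to move; black king on h5.
In check: no.
King squares — g4: attacked by Qe6; h4: attacked by Nf3; g5: attacked by Nf3; g6: attacked by Qe6; h6: attacked by Qe6.
Legal moves for Black: none.
Not in check and no legal moves → stalemate.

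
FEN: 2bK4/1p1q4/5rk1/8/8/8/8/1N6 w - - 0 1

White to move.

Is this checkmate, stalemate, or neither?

checkmate

White to move; white king on d8.
In check: yes, from the black queen on d7.
King squares — c7: attacked by Qd7; d7: attacked by Bc8; e7: attacked by Qd7; c8: attacked by Qd7; e8: attacked by Qd7.
Legal moves for White: none.
In check with no legal moves → checkmate.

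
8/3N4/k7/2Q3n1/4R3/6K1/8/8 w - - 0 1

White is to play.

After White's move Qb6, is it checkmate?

yes

After Qb6: black king on a6; in check: yes, from the white queen on b6.
King squares — a5: attacked by Qb6; b5: attacked by Qb6; b6: attacked by Nd7; a7: attacked by Qb6; b7: attacked by Qb6.
Black has no legal moves → checkmate.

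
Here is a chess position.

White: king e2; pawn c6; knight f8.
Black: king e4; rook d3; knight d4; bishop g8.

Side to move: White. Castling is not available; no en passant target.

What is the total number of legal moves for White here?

3

White to move; king on e2.
In check: yes, from the black knight on d4.
Legal moves: Kf2, Kf1, Ke1.
Count: 3.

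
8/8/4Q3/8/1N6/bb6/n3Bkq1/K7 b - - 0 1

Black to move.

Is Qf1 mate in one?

After Qf1: white king on a1; in check: yes, from the black queen on f1.
White has 2 legal replies: Bxf1, Bd1.
In check but a legal move exists → not checkmate.

no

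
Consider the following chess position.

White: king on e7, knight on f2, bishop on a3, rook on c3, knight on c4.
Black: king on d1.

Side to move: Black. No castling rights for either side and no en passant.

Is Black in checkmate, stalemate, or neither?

Black to move; black king on d1.
In check: yes, from the white knight on f2.
Legal moves for Black: Ke2, Ke1.
Black is in check but has 2 legal moves → neither.

neither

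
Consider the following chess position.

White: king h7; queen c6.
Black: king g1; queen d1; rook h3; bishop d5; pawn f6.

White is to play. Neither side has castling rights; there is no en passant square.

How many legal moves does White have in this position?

2

White to move; king on h7.
In check: yes, from the black rook on h3.
Legal moves: Kg7, Kg6.
Count: 2.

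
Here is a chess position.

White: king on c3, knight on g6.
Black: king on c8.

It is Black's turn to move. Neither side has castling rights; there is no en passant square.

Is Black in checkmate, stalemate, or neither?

neither

Black to move; black king on c8.
In check: no.
Legal moves for Black: Kd8, Kb8, Kd7, Kc7, Kb7.
Black has 5 legal moves and is not in check → neither.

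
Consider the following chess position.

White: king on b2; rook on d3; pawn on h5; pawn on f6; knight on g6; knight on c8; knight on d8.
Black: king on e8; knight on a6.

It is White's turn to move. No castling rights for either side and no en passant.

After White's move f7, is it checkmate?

yes

After f7: black king on e8; in check: yes, from the white pawn on f7.
King squares — d7: attacked by Rd3; e7: attacked by Ng6; f7: attacked by Nd8; d8: attacked by Rd3; f8: attacked by Ng6.
Black has no legal moves → checkmate.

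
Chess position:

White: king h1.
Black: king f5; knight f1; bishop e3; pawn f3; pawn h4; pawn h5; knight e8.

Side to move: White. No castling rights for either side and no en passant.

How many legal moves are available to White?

0

White to move; king on h1.
In check: no.
Legal moves: none.
Count: 0.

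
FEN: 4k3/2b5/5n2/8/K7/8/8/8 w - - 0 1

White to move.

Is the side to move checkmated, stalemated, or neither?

White to move; white king on a4.
In check: no.
Legal moves for White: Kb5, Kb4, Kb3, Ka3.
White has 4 legal moves and is not in check → neither.

neither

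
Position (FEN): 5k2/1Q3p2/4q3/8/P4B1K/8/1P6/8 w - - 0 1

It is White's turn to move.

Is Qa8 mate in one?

no

After Qa8: black king on f8; in check: yes, from the white queen on a8.
Black has 4 legal replies: Kg7, Ke7, Qe8, Qc8.
In check but a legal move exists → not checkmate.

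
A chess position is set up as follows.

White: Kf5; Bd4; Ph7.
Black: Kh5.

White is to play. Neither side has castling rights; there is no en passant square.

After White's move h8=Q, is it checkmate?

After h8=Q: black king on h5; in check: yes, from the white queen on h8.
King squares — g4: attacked by Kf5; h4: attacked by Qh8; g5: attacked by Kf5; g6: attacked by Kf5; h6: attacked by Qh8.
Black has no legal moves → checkmate.

yes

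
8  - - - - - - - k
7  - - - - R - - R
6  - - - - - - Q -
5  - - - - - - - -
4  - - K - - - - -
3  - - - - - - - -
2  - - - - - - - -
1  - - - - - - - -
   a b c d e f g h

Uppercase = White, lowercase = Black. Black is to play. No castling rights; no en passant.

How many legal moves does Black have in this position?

0

Black to move; king on h8.
In check: yes, from the white rook on h7.
Legal moves: none.
Count: 0.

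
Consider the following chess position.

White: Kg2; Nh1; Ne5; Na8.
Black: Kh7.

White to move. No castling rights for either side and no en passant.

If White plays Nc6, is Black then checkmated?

After Nc6: black king on h7; in check: no.
Black is not in check, so this cannot be checkmate.

no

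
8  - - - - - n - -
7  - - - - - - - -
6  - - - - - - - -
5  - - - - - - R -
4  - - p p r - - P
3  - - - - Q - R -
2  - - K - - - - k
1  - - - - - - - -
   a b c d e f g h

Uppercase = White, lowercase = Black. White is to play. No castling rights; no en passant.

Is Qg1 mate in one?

After Qg1: black king on h2; in check: yes, from the white queen on g1.
King squares — g1: attacked by Rg3; h1: attacked by Qg1; g2: attacked by Qg1; g3: attacked by Qg1; h3: attacked by Rg3.
Black has no legal moves → checkmate.

yes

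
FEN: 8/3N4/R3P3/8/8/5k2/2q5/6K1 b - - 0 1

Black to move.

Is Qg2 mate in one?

After Qg2: white king on g1; in check: yes, from the black queen on g2.
King squares — f1: attacked by Qg2; h1: attacked by Qg2; f2: attacked by Qg2; g2: attacked by Kf3; h2: attacked by Qg2.
White has no legal moves → checkmate.

yes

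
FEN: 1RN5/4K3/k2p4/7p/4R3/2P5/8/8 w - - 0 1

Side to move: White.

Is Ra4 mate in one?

yes

After Ra4: black king on a6; in check: yes, from the white rook on a4.
King squares — a5: attacked by Ra4; b5: attacked by Rb8; b6: attacked by Rb8; a7: attacked by Ra4; b7: attacked by Rb8.
Black has no legal moves → checkmate.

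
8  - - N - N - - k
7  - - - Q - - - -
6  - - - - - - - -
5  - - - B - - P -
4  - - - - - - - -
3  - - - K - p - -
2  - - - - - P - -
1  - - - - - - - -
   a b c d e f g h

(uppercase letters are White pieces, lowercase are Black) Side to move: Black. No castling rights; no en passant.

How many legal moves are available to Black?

Black to move; king on h8.
In check: no.
Legal moves: none.
Count: 0.

0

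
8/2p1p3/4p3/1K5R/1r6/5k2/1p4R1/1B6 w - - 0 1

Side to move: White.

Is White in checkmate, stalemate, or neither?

neither

White to move; white king on b5.
In check: yes, from the black rook on b4.
Legal moves for White: Kc6, Ka6, Kc5, Ka5, Kxb4.
White is in check but has 5 legal moves → neither.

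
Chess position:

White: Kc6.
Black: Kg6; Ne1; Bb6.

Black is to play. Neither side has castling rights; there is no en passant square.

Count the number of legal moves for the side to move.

Black to move; king on g6.
In check: no.
Legal moves: Kh7, Kg7, Kf7, Kh6, Kf6, Kh5, Kg5, Kf5, Bd8, Bc7, Ba7, Bc5, Ba5, Bd4, Be3, Bf2, Bg1, Nf3, Nd3, Ng2, Nc2.
Count: 21.

21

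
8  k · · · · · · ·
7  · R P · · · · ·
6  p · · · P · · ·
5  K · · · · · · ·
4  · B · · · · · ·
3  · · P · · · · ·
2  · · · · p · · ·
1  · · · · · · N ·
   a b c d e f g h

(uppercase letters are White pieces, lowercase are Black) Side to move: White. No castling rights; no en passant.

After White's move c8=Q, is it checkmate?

After c8=Q: black king on a8; in check: yes, from the white queen on c8.
King squares — a7: attacked by Rb7; b7: attacked by Qc8; b8: attacked by Rb7.
Black has no legal moves → checkmate.

yes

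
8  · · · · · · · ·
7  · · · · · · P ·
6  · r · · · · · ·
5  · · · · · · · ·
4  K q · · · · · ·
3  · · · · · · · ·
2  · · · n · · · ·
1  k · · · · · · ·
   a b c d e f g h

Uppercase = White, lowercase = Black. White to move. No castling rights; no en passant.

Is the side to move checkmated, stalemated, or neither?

checkmate

White to move; white king on a4.
In check: yes, from the black queen on b4.
King squares — a3: attacked by Qb4; b3: attacked by Nd2; b4: attacked by Rb6; a5: attacked by Qb4; b5: attacked by Qb4.
Legal moves for White: none.
In check with no legal moves → checkmate.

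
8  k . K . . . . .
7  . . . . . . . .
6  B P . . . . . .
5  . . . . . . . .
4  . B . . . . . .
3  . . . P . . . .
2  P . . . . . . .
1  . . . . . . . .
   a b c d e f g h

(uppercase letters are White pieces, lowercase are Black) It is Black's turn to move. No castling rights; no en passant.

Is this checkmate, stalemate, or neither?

Black to move; black king on a8.
In check: no.
King squares — a7: attacked by Pb6; b7: attacked by Ba6; b8: attacked by Kc8.
Legal moves for Black: none.
Not in check and no legal moves → stalemate.

stalemate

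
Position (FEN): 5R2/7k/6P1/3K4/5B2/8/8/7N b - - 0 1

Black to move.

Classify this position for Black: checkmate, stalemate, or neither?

neither

Black to move; black king on h7.
In check: yes, from the white pawn on g6.
Legal moves for Black: Kg7, Kxg6.
Black is in check but has 2 legal moves → neither.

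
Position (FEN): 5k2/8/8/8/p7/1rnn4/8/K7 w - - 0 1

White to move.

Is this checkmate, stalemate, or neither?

White to move; white king on a1.
In check: no.
King squares — b1: attacked by Rb3; a2: attacked by Nc3; b2: attacked by Rb3.
Legal moves for White: none.
Not in check and no legal moves → stalemate.

stalemate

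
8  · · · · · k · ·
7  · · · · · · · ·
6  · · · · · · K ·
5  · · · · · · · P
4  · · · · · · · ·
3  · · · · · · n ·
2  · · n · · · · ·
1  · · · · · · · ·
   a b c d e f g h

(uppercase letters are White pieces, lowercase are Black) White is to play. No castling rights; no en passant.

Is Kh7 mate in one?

After Kh7: black king on f8; in check: no.
Black is not in check, so this cannot be checkmate.

no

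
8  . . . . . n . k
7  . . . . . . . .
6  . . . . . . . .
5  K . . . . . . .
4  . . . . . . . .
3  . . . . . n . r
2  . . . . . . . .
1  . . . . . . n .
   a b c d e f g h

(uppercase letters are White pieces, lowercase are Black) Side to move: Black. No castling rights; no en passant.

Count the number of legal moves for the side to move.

22

Black to move; king on h8.
In check: no.
Legal moves: Kg8, Kh7, Kg7, Nh7, Nd7, Ng6, Ne6, Rh7, Rh6, Rh5+, Rh4, Rg3, Rh2, Rh1, Ng5, Ne5, Nh4, Nd4, Nh2, Nd2, Ne1, Ne2.
Count: 22.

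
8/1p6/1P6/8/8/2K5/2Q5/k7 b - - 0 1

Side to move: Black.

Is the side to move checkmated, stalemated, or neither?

Black to move; black king on a1.
In check: no.
King squares — b1: attacked by Qc2; a2: attacked by Qc2; b2: attacked by Qc2.
Legal moves for Black: none.
Not in check and no legal moves → stalemate.

stalemate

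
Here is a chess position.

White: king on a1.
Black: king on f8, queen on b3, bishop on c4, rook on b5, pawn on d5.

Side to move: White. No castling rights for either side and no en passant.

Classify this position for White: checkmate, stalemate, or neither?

White to move; white king on a1.
In check: no.
King squares — b1: attacked by Qb3; a2: attacked by Qb3; b2: attacked by Qb3.
Legal moves for White: none.
Not in check and no legal moves → stalemate.

stalemate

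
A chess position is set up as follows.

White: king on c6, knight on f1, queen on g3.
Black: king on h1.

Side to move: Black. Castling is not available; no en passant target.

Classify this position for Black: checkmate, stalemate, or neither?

Black to move; black king on h1.
In check: no.
King squares — g1: attacked by Qg3; g2: attacked by Qg3; h2: attacked by Nf1.
Legal moves for Black: none.
Not in check and no legal moves → stalemate.

stalemate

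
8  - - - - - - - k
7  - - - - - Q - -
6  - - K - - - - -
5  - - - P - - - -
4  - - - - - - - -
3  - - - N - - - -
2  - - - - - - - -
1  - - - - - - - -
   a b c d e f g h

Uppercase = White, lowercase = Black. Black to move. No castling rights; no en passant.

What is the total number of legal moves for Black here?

0

Black to move; king on h8.
In check: no.
Legal moves: none.
Count: 0.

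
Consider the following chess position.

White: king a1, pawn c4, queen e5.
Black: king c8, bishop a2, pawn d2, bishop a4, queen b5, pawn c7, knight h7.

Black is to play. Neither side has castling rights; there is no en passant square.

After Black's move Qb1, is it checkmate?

yes

After Qb1: white king on a1; in check: yes, from the black queen on b1.
King squares — b1: attacked by Ba2; a2: attacked by Qb1; b2: attacked by Qb1.
White has no legal moves → checkmate.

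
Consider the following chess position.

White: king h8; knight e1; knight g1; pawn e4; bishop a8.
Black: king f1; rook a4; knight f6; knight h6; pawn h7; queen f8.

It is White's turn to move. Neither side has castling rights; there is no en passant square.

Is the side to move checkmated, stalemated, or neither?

White to move; white king on h8.
In check: yes, from the black queen on f8.
King squares — g7: attacked by Qf8; h7: attacked by Nf6; g8: attacked by Nf6.
Legal moves for White: none.
In check with no legal moves → checkmate.

checkmate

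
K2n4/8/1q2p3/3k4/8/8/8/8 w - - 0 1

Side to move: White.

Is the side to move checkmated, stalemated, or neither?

White to move; white king on a8.
In check: no.
King squares — a7: attacked by Qb6; b7: attacked by Qb6; b8: attacked by Qb6.
Legal moves for White: none.
Not in check and no legal moves → stalemate.

stalemate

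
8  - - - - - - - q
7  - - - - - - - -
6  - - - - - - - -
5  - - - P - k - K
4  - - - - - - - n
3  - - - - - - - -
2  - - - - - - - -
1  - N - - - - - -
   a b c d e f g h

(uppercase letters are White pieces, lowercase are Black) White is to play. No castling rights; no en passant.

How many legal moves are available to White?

White to move; king on h5.
In check: yes, from the black queen on h8.
Legal moves: none.
Count: 0.

0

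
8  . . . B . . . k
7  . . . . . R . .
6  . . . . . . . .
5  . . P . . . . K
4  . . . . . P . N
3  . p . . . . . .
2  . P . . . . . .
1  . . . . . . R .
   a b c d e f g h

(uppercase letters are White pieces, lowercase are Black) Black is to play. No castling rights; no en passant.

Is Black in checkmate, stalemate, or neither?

Black to move; black king on h8.
In check: no.
King squares — g7: attacked by Rg1; h7: attacked by Rf7; g8: attacked by Rg1.
Legal moves for Black: none.
Not in check and no legal moves → stalemate.

stalemate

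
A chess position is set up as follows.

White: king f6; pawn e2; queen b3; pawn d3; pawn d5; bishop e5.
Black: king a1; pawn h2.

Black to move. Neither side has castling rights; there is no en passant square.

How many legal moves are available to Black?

0

Black to move; king on a1.
In check: yes, from the white bishop on e5.
Legal moves: none.
Count: 0.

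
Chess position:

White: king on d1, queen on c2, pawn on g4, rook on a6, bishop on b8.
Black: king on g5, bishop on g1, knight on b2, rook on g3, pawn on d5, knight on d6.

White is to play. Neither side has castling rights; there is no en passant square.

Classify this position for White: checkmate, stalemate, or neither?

neither

White to move; white king on d1.
In check: yes, from the black knight on b2.
Legal moves for White: Ke2, Kd2, Ke1, Kc1, Qxb2.
White is in check but has 5 legal moves → neither.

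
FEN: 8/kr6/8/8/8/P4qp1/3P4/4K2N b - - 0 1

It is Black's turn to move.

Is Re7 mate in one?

yes

After Re7: white king on e1; in check: yes, from the black rook on e7.
King squares — d1: attacked by Qf3; f1: attacked by Qf3; d2: own pawn; e2: attacked by Qf3; f2: attacked by Qf3.
White has no legal moves → checkmate.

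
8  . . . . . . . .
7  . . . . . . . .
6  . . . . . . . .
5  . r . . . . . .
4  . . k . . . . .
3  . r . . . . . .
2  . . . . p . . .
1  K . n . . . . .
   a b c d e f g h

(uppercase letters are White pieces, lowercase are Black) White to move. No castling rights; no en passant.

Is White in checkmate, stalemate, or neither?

stalemate

White to move; white king on a1.
In check: no.
King squares — b1: attacked by Rb3; a2: attacked by Nc1; b2: attacked by Rb3.
Legal moves for White: none.
Not in check and no legal moves → stalemate.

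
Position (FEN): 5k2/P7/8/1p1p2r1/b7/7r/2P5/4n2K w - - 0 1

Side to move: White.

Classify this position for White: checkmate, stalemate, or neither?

White to move; white king on h1.
In check: yes, from the black rook on h3.
King squares — g1: attacked by Rg5; g2: attacked by Ne1; h2: attacked by Rh3.
Legal moves for White: none.
In check with no legal moves → checkmate.

checkmate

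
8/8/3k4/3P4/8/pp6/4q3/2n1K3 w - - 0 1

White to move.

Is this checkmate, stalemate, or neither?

White to move; white king on e1.
In check: yes, from the black queen on e2.
King squares — d1: attacked by Qe2; f1: attacked by Qe2; d2: attacked by Qe2; e2: attacked by Nc1; f2: attacked by Qe2.
Legal moves for White: none.
In check with no legal moves → checkmate.

checkmate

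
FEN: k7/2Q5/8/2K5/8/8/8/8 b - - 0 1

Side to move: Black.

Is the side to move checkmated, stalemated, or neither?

Black to move; black king on a8.
In check: no.
King squares — a7: attacked by Qc7; b7: attacked by Qc7; b8: attacked by Qc7.
Legal moves for Black: none.
Not in check and no legal moves → stalemate.

stalemate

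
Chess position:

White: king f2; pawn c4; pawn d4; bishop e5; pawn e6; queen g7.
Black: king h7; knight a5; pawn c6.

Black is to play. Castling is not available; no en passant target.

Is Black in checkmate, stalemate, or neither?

checkmate

Black to move; black king on h7.
In check: yes, from the white queen on g7.
King squares — g6: attacked by Qg7; h6: attacked by Qg7; g7: attacked by Be5; g8: attacked by Qg7; h8: attacked by Qg7.
Legal moves for Black: none.
In check with no legal moves → checkmate.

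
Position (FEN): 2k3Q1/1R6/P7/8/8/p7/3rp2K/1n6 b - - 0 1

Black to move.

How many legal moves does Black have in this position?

Black to move; king on c8.
In check: yes, from the white queen on g8.
Legal moves: Rd8.
Count: 1.

1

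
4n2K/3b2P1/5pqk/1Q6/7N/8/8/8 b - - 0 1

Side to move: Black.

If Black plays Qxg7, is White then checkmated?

yes

After Qxg7: white king on h8; in check: yes, from the black queen on g7.
King squares — g7: attacked by Kh6; h7: attacked by Kh6; g8: attacked by Qg7.
White has no legal moves → checkmate.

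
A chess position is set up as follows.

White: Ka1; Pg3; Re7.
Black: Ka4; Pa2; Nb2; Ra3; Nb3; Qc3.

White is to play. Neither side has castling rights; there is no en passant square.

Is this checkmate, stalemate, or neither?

White to move; white king on a1.
In check: yes, from the black knight on b3.
King squares — b1: attacked by Pa2; a2: attacked by Ra3; b2: attacked by Qc3.
Legal moves for White: none.
In check with no legal moves → checkmate.

checkmate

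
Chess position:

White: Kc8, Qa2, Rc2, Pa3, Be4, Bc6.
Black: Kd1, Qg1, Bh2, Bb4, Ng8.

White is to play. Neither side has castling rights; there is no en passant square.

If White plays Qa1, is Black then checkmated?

After Qa1: black king on d1; in check: yes, from the white queen on a1.
King squares — c1: attacked by Qa1; e1: attacked by Qa1; c2: attacked by Be4; d2: attacked by Rc2; e2: attacked by Rc2.
Black has no legal moves → checkmate.

yes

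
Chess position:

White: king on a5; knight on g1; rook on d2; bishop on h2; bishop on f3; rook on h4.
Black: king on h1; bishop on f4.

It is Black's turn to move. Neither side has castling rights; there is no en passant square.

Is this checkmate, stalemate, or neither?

checkmate

Black to move; black king on h1.
In check: yes, from the white bishop on f3.
King squares — g1: attacked by Bh2; g2: attacked by Rd2; h2: attacked by Rd2.
Legal moves for Black: none.
In check with no legal moves → checkmate.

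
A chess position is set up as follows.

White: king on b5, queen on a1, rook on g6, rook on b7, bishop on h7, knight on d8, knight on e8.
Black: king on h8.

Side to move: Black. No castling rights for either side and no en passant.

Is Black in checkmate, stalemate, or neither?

Black to move; black king on h8.
In check: yes, from the white queen on a1.
King squares — g7: attacked by Qa1; h7: attacked by Rb7; g8: attacked by Rg6.
Legal moves for Black: none.
In check with no legal moves → checkmate.

checkmate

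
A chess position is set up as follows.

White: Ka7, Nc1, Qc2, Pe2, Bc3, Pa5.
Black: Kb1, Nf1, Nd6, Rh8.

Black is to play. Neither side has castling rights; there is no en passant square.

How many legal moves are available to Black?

1

Black to move; king on b1.
In check: yes, from the white queen on c2.
Legal moves: Kxc2.
Count: 1.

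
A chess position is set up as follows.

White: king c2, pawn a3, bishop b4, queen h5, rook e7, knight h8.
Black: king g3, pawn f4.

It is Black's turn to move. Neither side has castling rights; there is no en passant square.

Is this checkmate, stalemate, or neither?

neither

Black to move; black king on g3.
In check: no.
Legal moves for Black: Kg2, Kf2, f3.
Black has 3 legal moves and is not in check → neither.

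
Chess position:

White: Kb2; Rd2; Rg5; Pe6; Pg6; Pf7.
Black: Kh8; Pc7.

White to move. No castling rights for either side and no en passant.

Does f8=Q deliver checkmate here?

After f8=Q: black king on h8; in check: yes, from the white queen on f8.
King squares — g7: attacked by Qf8; h7: attacked by Pg6; g8: attacked by Qf8.
Black has no legal moves → checkmate.

yes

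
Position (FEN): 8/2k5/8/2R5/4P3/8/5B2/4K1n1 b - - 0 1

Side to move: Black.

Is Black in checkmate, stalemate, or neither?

Black to move; black king on c7.
In check: yes, from the white rook on c5.
Legal moves for Black: Kd8, Kb8, Kd7, Kb7, Kd6, Kb6.
Black is in check but has 6 legal moves → neither.

neither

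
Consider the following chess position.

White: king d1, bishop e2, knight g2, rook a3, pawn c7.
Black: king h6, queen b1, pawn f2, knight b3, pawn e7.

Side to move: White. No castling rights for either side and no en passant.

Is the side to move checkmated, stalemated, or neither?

White to move; white king on d1.
In check: yes, from the black queen on b1.
King squares — c1: attacked by Qb1; e1: attacked by Qb1; c2: attacked by Qb1; d2: attacked by Nb3; e2: own bishop.
Legal moves for White: none.
In check with no legal moves → checkmate.

checkmate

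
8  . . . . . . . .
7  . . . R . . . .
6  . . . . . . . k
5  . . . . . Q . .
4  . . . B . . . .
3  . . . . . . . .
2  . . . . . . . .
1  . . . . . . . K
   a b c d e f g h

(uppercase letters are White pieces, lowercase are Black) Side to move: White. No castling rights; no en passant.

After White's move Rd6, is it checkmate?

After Rd6: black king on h6; in check: yes, from the white rook on d6.
King squares — g5: attacked by Qf5; h5: attacked by Qf5; g6: attacked by Qf5; g7: attacked by Bd4; h7: attacked by Qf5.
Black has no legal moves → checkmate.

yes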